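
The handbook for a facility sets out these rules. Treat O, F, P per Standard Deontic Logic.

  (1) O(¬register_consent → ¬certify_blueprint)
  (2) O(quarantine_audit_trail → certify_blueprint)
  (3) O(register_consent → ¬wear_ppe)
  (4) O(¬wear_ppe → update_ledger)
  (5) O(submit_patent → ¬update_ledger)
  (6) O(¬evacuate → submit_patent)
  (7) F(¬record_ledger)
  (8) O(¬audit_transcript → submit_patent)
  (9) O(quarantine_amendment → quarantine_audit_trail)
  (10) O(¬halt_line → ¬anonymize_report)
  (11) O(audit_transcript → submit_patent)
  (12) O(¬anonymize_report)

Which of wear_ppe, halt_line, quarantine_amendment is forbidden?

quarantine_amendment

Premises 8 and 11 are O(¬audit_transcript → submit_patent) and O(audit_transcript → submit_patent); every ideal world satisfies ¬audit_transcript or audit_transcript, so in either case submit_patent holds — hence O(submit_patent).
With premise 5, O(submit_patent → ¬update_ledger), the K-axiom yields O(¬update_ledger).
Premise 4 is O(¬wear_ppe → update_ledger); contrapositively O(¬update_ledger → wear_ppe). Since O(¬update_ledger) holds, K gives O(wear_ppe).
The contrapositive of premise 3 (O(register_consent → ¬wear_ppe)) is O(wear_ppe → ¬register_consent), and O(wear_ppe) is already established, so O(¬register_consent).
Premise 1 is O(¬register_consent → ¬certify_blueprint); since O(¬register_consent), deontic closure gives O(¬certify_blueprint).
The contrapositive of premise 2 (O(quarantine_audit_trail → certify_blueprint)) is O(¬certify_blueprint → ¬quarantine_audit_trail), and O(¬certify_blueprint) is already established, so O(¬quarantine_audit_trail).
Premise 9, O(quarantine_amendment → quarantine_audit_trail), contraposes to O(¬quarantine_audit_trail → ¬quarantine_amendment); with O(¬quarantine_audit_trail) we get O(¬quarantine_amendment).
So O(¬quarantine_amendment) holds, i.e. quarantine_amendment is forbidden. None of the other listed options is forbidden under the premises.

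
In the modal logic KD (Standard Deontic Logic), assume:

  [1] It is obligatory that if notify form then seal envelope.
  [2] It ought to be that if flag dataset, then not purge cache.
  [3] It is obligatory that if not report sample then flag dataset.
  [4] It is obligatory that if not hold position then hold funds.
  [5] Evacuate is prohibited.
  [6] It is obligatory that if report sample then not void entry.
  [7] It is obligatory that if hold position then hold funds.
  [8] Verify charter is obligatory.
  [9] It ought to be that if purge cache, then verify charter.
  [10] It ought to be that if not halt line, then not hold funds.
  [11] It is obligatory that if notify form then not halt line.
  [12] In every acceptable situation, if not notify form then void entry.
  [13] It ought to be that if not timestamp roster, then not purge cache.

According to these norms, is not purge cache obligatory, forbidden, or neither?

Premises 4 and 7 are O(¬hold_position → hold_funds) and O(hold_position → hold_funds); every ideal world satisfies ¬hold_position or hold_position, so in either case hold_funds holds — hence O(hold_funds).
Premise 10 is O(¬halt_line → ¬hold_funds); contrapositively O(hold_funds → halt_line). Since O(hold_funds) holds, K gives O(halt_line).
Premise 11 is O(notify_form → ¬halt_line); contrapositively O(halt_line → ¬notify_form). Since O(halt_line) holds, K gives O(¬notify_form).
With premise 12, O(¬notify_form → void_entry), the K-axiom yields O(void_entry).
Premise 6 is O(report_sample → ¬void_entry); contrapositively O(void_entry → ¬report_sample). Since O(void_entry) holds, K gives O(¬report_sample).
Premise 3 is O(¬report_sample → flag_dataset); since O(¬report_sample), deontic closure gives O(flag_dataset).
Applying K to premise 2 (O(flag_dataset → ¬purge_cache)) and O(flag_dataset) yields O(¬purge_cache).
Premises 1, 5, 8, 9, 13 do not contribute to this derivation.
Hence ¬purge_cache is obligatory.

Obligatory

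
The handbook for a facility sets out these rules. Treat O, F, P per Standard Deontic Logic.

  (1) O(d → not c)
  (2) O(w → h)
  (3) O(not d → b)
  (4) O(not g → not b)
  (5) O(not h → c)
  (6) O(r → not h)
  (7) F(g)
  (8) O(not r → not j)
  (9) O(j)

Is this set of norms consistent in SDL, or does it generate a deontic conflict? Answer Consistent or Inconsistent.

Premise 7 is F(g), i.e. O(not g).
From O(not g) and premise 4, O(not g → not b), we obtain O(not b).
The contrapositive of premise 3 (O(not d → b)) is O(not b → d), and O(not b) is already established, so O(d).
Premise 1 is O(d → not c); since O(d), deontic closure gives O(not c).
Premise 5, O(not h → c), contraposes to O(not c → h); with O(not c) we get O(h).
Premise 6 is O(r → not h); contrapositively O(h → not r). Since O(h) holds, K gives O(not r).
With premise 8, O(not r → not j), the K-axiom yields O(not j).
Yet premise 9 states O(j).
We now have both O(not j) and O(j) — j is simultaneously obligatory and forbidden, violating the D-axiom.

Inconsistent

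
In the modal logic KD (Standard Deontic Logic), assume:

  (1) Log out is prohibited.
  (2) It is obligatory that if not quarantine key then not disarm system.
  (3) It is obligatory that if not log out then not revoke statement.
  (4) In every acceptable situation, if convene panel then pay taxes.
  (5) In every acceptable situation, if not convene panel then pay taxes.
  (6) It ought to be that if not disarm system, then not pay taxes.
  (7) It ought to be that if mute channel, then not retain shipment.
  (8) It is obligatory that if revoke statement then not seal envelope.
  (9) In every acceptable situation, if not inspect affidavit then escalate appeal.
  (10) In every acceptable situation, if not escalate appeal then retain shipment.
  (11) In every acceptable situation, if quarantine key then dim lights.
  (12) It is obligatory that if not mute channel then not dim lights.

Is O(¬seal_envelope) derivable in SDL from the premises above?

No

Premise 8 is O(revoke_statement → ¬seal_envelope), but O(revoke_statement) is not derivable from the premises, so it does not yield O(¬seal_envelope).
No other premise forces O(¬seal_envelope). An ideal world satisfying every premise can still have ¬seal_envelope false, so O(¬seal_envelope) is not derivable.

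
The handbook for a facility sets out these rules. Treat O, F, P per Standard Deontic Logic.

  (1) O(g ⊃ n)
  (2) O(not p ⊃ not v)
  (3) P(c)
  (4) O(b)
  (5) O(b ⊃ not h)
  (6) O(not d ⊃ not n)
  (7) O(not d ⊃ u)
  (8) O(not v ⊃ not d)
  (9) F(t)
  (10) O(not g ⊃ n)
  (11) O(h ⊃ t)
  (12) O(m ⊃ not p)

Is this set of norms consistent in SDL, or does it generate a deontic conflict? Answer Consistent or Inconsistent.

Premise 11 is O(h ⊃ t), but O(h) is not derivable from the premises, so it does not yield O(t).
So O(t) is not derivable, and the apparent clash with O(not t) does not arise.
A world satisfying every obligation exists (e.g. b=true, c=false, d=true, g=false, h=false, m=false, n=true, p=true, t=false, u=false, v=true); no atom is both obligatory and forbidden, so the set is consistent.

Consistent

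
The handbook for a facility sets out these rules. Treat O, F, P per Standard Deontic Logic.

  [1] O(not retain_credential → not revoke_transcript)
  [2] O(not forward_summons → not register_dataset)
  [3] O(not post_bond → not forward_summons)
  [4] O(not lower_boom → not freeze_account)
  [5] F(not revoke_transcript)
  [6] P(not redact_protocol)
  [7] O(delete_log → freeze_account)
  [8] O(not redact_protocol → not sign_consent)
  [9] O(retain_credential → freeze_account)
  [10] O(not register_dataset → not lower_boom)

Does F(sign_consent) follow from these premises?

No

Premise 8 is O(not redact_protocol → not sign_consent), but O(not redact_protocol) is not derivable from the premises (the permission P(not redact_protocol) asserts only not O(redact_protocol), not O(not redact_protocol)), so it does not yield O(not sign_consent).
No other premise forces O(not sign_consent). An ideal world satisfying every premise can still have sign_consent true, so F(sign_consent) is not derivable.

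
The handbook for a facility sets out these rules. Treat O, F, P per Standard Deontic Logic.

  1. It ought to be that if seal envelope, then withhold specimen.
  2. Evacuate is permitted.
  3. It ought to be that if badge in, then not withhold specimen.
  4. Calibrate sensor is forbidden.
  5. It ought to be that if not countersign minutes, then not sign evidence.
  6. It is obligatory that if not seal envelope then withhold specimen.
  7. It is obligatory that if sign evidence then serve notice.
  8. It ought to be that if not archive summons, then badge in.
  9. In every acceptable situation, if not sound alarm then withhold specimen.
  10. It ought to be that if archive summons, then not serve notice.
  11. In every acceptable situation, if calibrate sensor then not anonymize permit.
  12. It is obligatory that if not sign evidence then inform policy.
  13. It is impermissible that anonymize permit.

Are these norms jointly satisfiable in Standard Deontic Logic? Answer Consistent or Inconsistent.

Consistent

Premise 11 is O(calibrate_sensor → ¬anonymize_permit); even if O(¬anonymize_permit) held, inferring O(calibrate_sensor) would be affirming the consequent — invalid.
So O(calibrate_sensor) is not derivable, and the apparent clash with O(¬calibrate_sensor) does not arise.
A world satisfying every obligation exists (e.g. anonymize_permit=false, archive_summons=true, badge_in=false, calibrate_sensor=false, countersign_minutes=false, evacuate=false, inform_policy=true, seal_envelope=false, serve_notice=false, sign_evidence=false, sound_alarm=false, withhold_specimen=true); no atom is both obligatory and forbidden, so the set is consistent.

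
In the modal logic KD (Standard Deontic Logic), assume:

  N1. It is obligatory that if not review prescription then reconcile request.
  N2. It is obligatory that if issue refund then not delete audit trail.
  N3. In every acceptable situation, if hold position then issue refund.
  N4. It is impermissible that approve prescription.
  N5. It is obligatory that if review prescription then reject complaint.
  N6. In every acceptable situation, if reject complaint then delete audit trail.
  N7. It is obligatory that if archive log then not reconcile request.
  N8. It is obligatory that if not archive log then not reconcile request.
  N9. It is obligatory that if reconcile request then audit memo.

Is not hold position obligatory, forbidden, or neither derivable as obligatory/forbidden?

Premises 7 and 8 are O(archive_log → ¬reconcile_request) and O(¬archive_log → ¬reconcile_request); every ideal world satisfies archive_log or ¬archive_log, so in either case ¬reconcile_request holds — hence O(¬reconcile_request).
Premise 1, O(¬review_prescription → reconcile_request), contraposes to O(¬reconcile_request → review_prescription); with O(¬reconcile_request) we get O(review_prescription).
From O(review_prescription) and premise 5, O(review_prescription → reject_complaint), we obtain O(reject_complaint).
With premise 6, O(reject_complaint → delete_audit_trail), the K-axiom yields O(delete_audit_trail).
Premise 2, O(issue_refund → ¬delete_audit_trail), contraposes to O(delete_audit_trail → ¬issue_refund); with O(delete_audit_trail) we get O(¬issue_refund).
The contrapositive of premise 3 (O(hold_position → issue_refund)) is O(¬issue_refund → ¬hold_position), and O(¬issue_refund) is already established, so O(¬hold_position).
Premises 4, 9 do not contribute to this derivation.
Hence ¬hold_position is obligatory.

Obligatory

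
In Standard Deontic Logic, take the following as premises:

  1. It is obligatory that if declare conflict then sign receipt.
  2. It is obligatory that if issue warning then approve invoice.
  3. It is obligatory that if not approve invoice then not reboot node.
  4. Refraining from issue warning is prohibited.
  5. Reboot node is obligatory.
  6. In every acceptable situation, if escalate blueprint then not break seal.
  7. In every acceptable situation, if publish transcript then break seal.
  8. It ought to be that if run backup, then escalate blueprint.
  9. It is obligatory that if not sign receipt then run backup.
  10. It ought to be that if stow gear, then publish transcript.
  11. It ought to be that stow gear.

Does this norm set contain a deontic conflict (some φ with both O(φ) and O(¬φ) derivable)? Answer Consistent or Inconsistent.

Consistent

Premise 3 is O(¬approve_invoice → ¬reboot_node), but O(¬approve_invoice) is not derivable from the premises, so it does not yield O(¬reboot_node).
So O(¬reboot_node) is not derivable, and the apparent clash with O(reboot_node) does not arise.
A world satisfying every obligation exists (e.g. approve_invoice=true, break_seal=true, declare_conflict=false, escalate_blueprint=false, issue_warning=true, publish_transcript=true, reboot_node=true, run_backup=false, sign_receipt=true, stow_gear=true); no atom is both obligatory and forbidden, so the set is consistent.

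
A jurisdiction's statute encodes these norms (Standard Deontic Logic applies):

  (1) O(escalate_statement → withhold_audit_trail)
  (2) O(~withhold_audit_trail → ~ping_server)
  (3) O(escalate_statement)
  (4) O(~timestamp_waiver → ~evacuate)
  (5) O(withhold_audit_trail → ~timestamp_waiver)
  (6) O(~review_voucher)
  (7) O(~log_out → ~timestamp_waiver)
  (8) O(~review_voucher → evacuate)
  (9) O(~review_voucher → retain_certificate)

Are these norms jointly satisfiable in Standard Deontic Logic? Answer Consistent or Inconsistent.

Inconsistent

Premise 3 gives O(escalate_statement).
From O(escalate_statement) and premise 1, O(escalate_statement → withhold_audit_trail), we obtain O(withhold_audit_trail).
Premise 5 is O(withhold_audit_trail → ~timestamp_waiver); since O(withhold_audit_trail), deontic closure gives O(~timestamp_waiver).
From O(~timestamp_waiver) and premise 4, O(~timestamp_waiver → ~evacuate), we obtain O(~evacuate).
The contrapositive of premise 8 (O(~review_voucher → evacuate)) is O(~evacuate → review_voucher), and O(~evacuate) is already established, so O(review_voucher).
Yet premise 6 states O(~review_voucher).
We now have both O(review_voucher) and O(~review_voucher) — review_voucher is simultaneously obligatory and forbidden, violating the D-axiom.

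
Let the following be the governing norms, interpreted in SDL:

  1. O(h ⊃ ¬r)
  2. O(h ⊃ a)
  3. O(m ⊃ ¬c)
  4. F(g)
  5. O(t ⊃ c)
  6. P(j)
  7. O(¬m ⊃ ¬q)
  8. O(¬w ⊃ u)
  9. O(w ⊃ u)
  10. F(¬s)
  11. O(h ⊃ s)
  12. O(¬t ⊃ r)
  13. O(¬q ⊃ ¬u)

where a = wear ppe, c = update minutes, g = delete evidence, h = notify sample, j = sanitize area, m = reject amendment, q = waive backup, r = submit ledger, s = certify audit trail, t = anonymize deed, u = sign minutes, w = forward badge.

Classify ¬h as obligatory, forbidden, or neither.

Obligatory

Premises 8 and 9 cover both cases: O(¬w ⊃ u) and O(w ⊃ u). Since ¬w ∨ w is a tautology, O(u) follows.
The contrapositive of premise 13 (O(¬q ⊃ ¬u)) is O(u ⊃ q), and O(u) is already established, so O(q).
The contrapositive of premise 7 (O(¬m ⊃ ¬q)) is O(q ⊃ m), and O(q) is already established, so O(m).
With premise 3, O(m ⊃ ¬c), the K-axiom yields O(¬c).
Premise 5 is O(t ⊃ c); contrapositively O(¬c ⊃ ¬t). Since O(¬c) holds, K gives O(¬t).
Premise 12 is O(¬t ⊃ r); since O(¬t), deontic closure gives O(r).
The contrapositive of premise 1 (O(h ⊃ ¬r)) is O(r ⊃ ¬h), and O(r) is already established, so O(¬h).
Premises 2, 4, 6, 10, 11 do not contribute to this derivation.
Hence ¬h is obligatory.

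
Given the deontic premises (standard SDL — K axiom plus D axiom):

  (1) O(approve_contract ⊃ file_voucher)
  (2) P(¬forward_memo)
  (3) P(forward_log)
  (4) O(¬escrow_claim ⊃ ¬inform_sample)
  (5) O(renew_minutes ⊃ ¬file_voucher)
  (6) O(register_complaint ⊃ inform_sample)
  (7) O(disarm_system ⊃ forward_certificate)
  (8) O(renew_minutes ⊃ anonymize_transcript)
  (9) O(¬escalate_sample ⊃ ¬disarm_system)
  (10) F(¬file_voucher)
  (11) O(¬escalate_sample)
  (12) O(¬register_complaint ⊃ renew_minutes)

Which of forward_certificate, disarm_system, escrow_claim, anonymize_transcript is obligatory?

F(¬file_voucher) at premise 10 means O(file_voucher).
Premise 5 is O(renew_minutes ⊃ ¬file_voucher); contrapositively O(file_voucher ⊃ ¬renew_minutes). Since O(file_voucher) holds, K gives O(¬renew_minutes).
The contrapositive of premise 12 (O(¬register_complaint ⊃ renew_minutes)) is O(¬renew_minutes ⊃ register_complaint), and O(¬renew_minutes) is already established, so O(register_complaint).
Premise 6 is O(register_complaint ⊃ inform_sample); since O(register_complaint), deontic closure gives O(inform_sample).
Premise 4 is O(¬escrow_claim ⊃ ¬inform_sample); contrapositively O(inform_sample ⊃ escrow_claim). Since O(inform_sample) holds, K gives O(escrow_claim).
So O(escrow_claim) holds — escrow_claim is obligatory. None of the other listed options is made obligatory by any chain of premises.

escrow_claim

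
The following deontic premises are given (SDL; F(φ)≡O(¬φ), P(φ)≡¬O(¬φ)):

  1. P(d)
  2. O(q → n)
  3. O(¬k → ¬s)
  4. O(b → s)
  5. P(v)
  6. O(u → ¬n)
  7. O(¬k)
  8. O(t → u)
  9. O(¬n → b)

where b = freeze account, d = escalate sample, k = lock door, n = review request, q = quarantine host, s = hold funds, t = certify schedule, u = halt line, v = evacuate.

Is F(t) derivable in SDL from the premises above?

Premise 7 states O(¬k) outright.
Premise 3 is O(¬k → ¬s); since O(¬k), deontic closure gives O(¬s).
Premise 4 is O(b → s); contrapositively O(¬s → ¬b). Since O(¬s) holds, K gives O(¬b).
The contrapositive of premise 9 (O(¬n → b)) is O(¬b → n), and O(¬b) is already established, so O(n).
The contrapositive of premise 6 (O(u → ¬n)) is O(n → ¬u), and O(n) is already established, so O(¬u).
The contrapositive of premise 8 (O(t → u)) is O(¬u → ¬t), and O(¬u) is already established, so O(¬t).
Premises 1, 2, 5 do not contribute to this derivation.
So O(¬t) holds, i.e. F(t). The claim follows.

Yes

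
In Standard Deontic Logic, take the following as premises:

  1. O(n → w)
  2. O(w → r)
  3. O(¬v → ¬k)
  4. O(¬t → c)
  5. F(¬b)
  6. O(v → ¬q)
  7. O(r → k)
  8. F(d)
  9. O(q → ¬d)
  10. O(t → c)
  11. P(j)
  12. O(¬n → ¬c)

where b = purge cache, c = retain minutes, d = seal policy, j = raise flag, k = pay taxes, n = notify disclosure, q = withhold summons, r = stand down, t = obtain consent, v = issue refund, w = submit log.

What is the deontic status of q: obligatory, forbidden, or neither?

Premises 4 and 10 are O(¬t → c) and O(t → c); every ideal world satisfies ¬t or t, so in either case c holds — hence O(c).
Premise 12, O(¬n → ¬c), contraposes to O(c → n); with O(c) we get O(n).
Premise 1 is O(n → w); since O(n), deontic closure gives O(w).
With premise 2, O(w → r), the K-axiom yields O(r).
Premise 7 is O(r → k); since O(r), deontic closure gives O(k).
Premise 3 is O(¬v → ¬k); contrapositively O(k → v). Since O(k) holds, K gives O(v).
Applying K to premise 6 (O(v → ¬q)) and O(v) yields O(¬q).
Premises 5, 8, 9, 11 do not contribute to this derivation.
Thus O(¬q), which is F(q): q is forbidden.

Forbidden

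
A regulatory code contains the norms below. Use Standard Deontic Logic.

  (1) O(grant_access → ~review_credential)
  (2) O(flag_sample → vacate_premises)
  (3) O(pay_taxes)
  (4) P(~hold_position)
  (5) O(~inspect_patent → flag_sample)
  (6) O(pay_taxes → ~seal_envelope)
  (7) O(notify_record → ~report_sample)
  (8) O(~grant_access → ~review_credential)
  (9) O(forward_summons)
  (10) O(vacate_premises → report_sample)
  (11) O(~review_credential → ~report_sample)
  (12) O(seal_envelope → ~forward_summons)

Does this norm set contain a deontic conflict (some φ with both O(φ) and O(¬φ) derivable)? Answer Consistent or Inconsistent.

Consistent

Premise 12 is O(seal_envelope → ~forward_summons), but O(seal_envelope) is not derivable from the premises, so it does not yield O(~forward_summons).
So O(~forward_summons) is not derivable, and the apparent clash with O(forward_summons) does not arise.
A world satisfying every obligation exists (e.g. flag_sample=false, forward_summons=true, grant_access=false, hold_position=false, inspect_patent=true, notify_record=false, pay_taxes=true, report_sample=false, review_credential=false, seal_envelope=false, vacate_premises=false); no atom is both obligatory and forbidden, so the set is consistent.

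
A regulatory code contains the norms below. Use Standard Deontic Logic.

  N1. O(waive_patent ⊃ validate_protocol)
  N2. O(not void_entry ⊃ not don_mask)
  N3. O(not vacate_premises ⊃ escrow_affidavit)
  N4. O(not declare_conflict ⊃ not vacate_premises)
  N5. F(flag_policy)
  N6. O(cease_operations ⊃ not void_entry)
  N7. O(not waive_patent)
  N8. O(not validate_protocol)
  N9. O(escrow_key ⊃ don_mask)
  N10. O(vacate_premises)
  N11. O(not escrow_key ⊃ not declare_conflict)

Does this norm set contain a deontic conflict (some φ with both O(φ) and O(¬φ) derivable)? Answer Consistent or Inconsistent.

Premise 1 is O(waive_patent ⊃ validate_protocol), but O(waive_patent) is not derivable from the premises, so it does not yield O(validate_protocol).
So O(validate_protocol) is not derivable, and the apparent clash with O(not validate_protocol) does not arise.
A world satisfying every obligation exists (e.g. cease_operations=false, declare_conflict=true, don_mask=true, escrow_affidavit=false, escrow_key=true, flag_policy=false, vacate_premises=true, validate_protocol=false, void_entry=true, waive_patent=false); no atom is both obligatory and forbidden, so the set is consistent.

Consistent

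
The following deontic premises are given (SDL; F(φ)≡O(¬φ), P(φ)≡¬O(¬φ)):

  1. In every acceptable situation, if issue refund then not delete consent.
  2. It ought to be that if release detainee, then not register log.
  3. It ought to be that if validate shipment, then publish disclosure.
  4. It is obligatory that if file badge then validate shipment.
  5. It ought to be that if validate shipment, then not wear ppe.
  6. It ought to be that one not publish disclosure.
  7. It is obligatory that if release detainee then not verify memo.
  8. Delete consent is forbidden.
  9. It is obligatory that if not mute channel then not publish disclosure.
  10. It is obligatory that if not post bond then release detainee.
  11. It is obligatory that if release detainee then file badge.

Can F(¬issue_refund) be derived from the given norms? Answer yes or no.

No

Premise 1 is O(issue_refund → ¬delete_consent); even if O(¬delete_consent) held, inferring O(issue_refund) would be affirming the consequent — invalid.
No other premise forces O(issue_refund). An ideal world satisfying every premise can still have ¬issue_refund true, so F(¬issue_refund) is not derivable.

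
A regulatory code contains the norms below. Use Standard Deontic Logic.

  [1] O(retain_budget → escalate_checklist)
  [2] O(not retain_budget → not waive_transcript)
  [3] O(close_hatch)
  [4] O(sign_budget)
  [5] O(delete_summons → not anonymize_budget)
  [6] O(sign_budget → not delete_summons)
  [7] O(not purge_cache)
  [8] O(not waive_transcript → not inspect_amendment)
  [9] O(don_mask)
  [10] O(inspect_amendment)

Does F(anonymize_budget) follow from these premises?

Premise 5 is O(delete_summons → not anonymize_budget), but O(delete_summons) is not derivable from the premises, so it does not yield O(not anonymize_budget).
No other premise forces O(not anonymize_budget). An ideal world satisfying every premise can still have anonymize_budget true, so F(anonymize_budget) is not derivable.

No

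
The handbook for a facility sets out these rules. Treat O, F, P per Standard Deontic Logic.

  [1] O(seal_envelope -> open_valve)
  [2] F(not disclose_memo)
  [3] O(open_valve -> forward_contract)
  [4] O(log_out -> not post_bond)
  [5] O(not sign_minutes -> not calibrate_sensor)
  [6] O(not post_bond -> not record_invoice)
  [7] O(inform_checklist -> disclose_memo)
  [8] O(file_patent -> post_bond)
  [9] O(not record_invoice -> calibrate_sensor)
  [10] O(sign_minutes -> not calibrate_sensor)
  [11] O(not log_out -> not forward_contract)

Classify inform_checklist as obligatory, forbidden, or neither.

Neither

Premise 7 is O(inform_checklist -> disclose_memo); even if O(disclose_memo) held, inferring O(inform_checklist) would be affirming the consequent — invalid.
No premise or chain of K-axiom applications forces O(inform_checklist), and none forces O(not inform_checklist). So inform_checklist is neither obligatory nor forbidden under these norms.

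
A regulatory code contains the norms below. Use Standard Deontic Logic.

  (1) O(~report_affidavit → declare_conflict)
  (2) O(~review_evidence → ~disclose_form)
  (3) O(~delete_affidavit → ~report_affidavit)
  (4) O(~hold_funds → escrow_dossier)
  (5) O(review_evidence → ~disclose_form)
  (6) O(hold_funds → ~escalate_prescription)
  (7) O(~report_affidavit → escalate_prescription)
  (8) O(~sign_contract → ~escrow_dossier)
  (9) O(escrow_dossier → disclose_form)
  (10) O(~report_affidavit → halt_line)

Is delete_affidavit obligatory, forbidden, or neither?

Obligatory

By case analysis on review_evidence: premise 5 gives O(review_evidence → ~disclose_form) and premise 2 gives O(~review_evidence → ~disclose_form), so O(~disclose_form) either way.
Premise 9 is O(escrow_dossier → disclose_form); contrapositively O(~disclose_form → ~escrow_dossier). Since O(~disclose_form) holds, K gives O(~escrow_dossier).
Premise 4 is O(~hold_funds → escrow_dossier); contrapositively O(~escrow_dossier → hold_funds). Since O(~escrow_dossier) holds, K gives O(hold_funds).
Premise 6 is O(hold_funds → ~escalate_prescription); since O(hold_funds), deontic closure gives O(~escalate_prescription).
Premise 7 is O(~report_affidavit → escalate_prescription); contrapositively O(~escalate_prescription → report_affidavit). Since O(~escalate_prescription) holds, K gives O(report_affidavit).
Premise 3, O(~delete_affidavit → ~report_affidavit), contraposes to O(report_affidavit → delete_affidavit); with O(report_affidavit) we get O(delete_affidavit).
Premises 1, 8, 10 do not contribute to this derivation.
Hence delete_affidavit is obligatory.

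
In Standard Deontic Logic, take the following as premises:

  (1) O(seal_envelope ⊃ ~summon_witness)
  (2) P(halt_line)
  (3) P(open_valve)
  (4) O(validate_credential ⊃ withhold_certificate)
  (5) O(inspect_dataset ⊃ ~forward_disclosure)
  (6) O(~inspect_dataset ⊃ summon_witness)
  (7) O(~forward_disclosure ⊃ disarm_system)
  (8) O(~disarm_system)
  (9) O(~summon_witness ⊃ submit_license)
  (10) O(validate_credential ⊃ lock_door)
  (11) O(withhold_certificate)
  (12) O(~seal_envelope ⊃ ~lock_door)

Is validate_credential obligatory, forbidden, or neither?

From premise 8 we have O(~disarm_system).
Premise 7, O(~forward_disclosure ⊃ disarm_system), contraposes to O(~disarm_system ⊃ forward_disclosure); with O(~disarm_system) we get O(forward_disclosure).
Premise 5, O(inspect_dataset ⊃ ~forward_disclosure), contraposes to O(forward_disclosure ⊃ ~inspect_dataset); with O(forward_disclosure) we get O(~inspect_dataset).
Premise 6 is O(~inspect_dataset ⊃ summon_witness); since O(~inspect_dataset), deontic closure gives O(summon_witness).
Premise 1, O(seal_envelope ⊃ ~summon_witness), contraposes to O(summon_witness ⊃ ~seal_envelope); with O(summon_witness) we get O(~seal_envelope).
Premise 12 is O(~seal_envelope ⊃ ~lock_door); since O(~seal_envelope), deontic closure gives O(~lock_door).
Premise 10 is O(validate_credential ⊃ lock_door); contrapositively O(~lock_door ⊃ ~validate_credential). Since O(~lock_door) holds, K gives O(~validate_credential).
Premises 2, 3, 4, 9, 11 do not contribute to this derivation.
Thus O(~validate_credential), which is F(validate_credential): validate_credential is forbidden.

Forbidden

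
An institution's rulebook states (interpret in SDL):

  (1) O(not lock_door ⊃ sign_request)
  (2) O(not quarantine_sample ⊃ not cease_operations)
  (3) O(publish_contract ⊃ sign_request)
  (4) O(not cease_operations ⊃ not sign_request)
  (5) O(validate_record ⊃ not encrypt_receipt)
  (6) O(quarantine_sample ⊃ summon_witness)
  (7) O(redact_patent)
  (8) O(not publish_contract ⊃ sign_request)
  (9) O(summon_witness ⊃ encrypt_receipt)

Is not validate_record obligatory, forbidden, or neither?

Premises 3 and 8 are O(publish_contract ⊃ sign_request) and O(not publish_contract ⊃ sign_request); every ideal world satisfies publish_contract or not publish_contract, so in either case sign_request holds — hence O(sign_request).
Premise 4, O(not cease_operations ⊃ not sign_request), contraposes to O(sign_request ⊃ cease_operations); with O(sign_request) we get O(cease_operations).
Premise 2 is O(not quarantine_sample ⊃ not cease_operations); contrapositively O(cease_operations ⊃ quarantine_sample). Since O(cease_operations) holds, K gives O(quarantine_sample).
Premise 6 is O(quarantine_sample ⊃ summon_witness); since O(quarantine_sample), deontic closure gives O(summon_witness).
Applying K to premise 9 (O(summon_witness ⊃ encrypt_receipt)) and O(summon_witness) yields O(encrypt_receipt).
Premise 5 is O(validate_record ⊃ not encrypt_receipt); contrapositively O(encrypt_receipt ⊃ not validate_record). Since O(encrypt_receipt) holds, K gives O(not validate_record).
Premises 1, 7 do not contribute to this derivation.
Hence not validate_record is obligatory.

Obligatory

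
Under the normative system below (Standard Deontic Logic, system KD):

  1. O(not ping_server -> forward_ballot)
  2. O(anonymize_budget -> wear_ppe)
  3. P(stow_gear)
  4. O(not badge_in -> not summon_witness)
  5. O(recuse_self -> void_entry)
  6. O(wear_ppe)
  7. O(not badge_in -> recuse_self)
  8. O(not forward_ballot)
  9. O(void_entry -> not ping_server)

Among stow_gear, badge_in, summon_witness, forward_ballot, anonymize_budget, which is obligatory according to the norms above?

badge_in

Premise 8 gives O(not forward_ballot).
Premise 1 is O(not ping_server -> forward_ballot); contrapositively O(not forward_ballot -> ping_server). Since O(not forward_ballot) holds, K gives O(ping_server).
The contrapositive of premise 9 (O(void_entry -> not ping_server)) is O(ping_server -> not void_entry), and O(ping_server) is already established, so O(not void_entry).
Premise 5, O(recuse_self -> void_entry), contraposes to O(not void_entry -> not recuse_self); with O(not void_entry) we get O(not recuse_self).
Premise 7 is O(not badge_in -> recuse_self); contrapositively O(not recuse_self -> badge_in). Since O(not recuse_self) holds, K gives O(badge_in).
So O(badge_in) holds — badge_in is obligatory. None of the other listed options is made obligatory by any chain of premises.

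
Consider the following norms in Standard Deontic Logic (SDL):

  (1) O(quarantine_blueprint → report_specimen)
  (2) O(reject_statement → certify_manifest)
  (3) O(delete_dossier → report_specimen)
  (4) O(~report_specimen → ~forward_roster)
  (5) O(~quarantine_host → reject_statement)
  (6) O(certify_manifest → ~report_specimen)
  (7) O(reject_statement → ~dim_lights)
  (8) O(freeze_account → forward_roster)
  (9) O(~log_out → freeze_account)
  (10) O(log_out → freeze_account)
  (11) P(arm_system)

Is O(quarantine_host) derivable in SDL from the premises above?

Premises 9 and 10 cover both cases: O(~log_out → freeze_account) and O(log_out → freeze_account). Since ~log_out ∨ log_out is a tautology, O(freeze_account) follows.
With premise 8, O(freeze_account → forward_roster), the K-axiom yields O(forward_roster).
Premise 4, O(~report_specimen → ~forward_roster), contraposes to O(forward_roster → report_specimen); with O(forward_roster) we get O(report_specimen).
Premise 6 is O(certify_manifest → ~report_specimen); contrapositively O(report_specimen → ~certify_manifest). Since O(report_specimen) holds, K gives O(~certify_manifest).
Premise 2 is O(reject_statement → certify_manifest); contrapositively O(~certify_manifest → ~reject_statement). Since O(~certify_manifest) holds, K gives O(~reject_statement).
The contrapositive of premise 5 (O(~quarantine_host → reject_statement)) is O(~reject_statement → quarantine_host), and O(~reject_statement) is already established, so O(quarantine_host).
Premises 1, 3, 7, 11 do not contribute to this derivation.
So O(quarantine_host) follows.

Yes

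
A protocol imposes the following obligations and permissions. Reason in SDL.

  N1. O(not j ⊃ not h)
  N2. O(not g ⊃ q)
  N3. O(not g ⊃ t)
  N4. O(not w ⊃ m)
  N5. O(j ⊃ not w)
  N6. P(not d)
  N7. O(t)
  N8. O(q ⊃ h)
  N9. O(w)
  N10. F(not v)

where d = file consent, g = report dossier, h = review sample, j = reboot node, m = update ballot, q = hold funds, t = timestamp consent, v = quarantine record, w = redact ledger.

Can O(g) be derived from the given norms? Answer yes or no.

Yes

From premise 9 we have O(w).
The contrapositive of premise 5 (O(j ⊃ not w)) is O(w ⊃ not j), and O(w) is already established, so O(not j).
With premise 1, O(not j ⊃ not h), the K-axiom yields O(not h).
Premise 8, O(q ⊃ h), contraposes to O(not h ⊃ not q); with O(not h) we get O(not q).
The contrapositive of premise 2 (O(not g ⊃ q)) is O(not q ⊃ g), and O(not q) is already established, so O(g).
Premises 3, 4, 6, 7, 10 do not contribute to this derivation.
So O(g) follows.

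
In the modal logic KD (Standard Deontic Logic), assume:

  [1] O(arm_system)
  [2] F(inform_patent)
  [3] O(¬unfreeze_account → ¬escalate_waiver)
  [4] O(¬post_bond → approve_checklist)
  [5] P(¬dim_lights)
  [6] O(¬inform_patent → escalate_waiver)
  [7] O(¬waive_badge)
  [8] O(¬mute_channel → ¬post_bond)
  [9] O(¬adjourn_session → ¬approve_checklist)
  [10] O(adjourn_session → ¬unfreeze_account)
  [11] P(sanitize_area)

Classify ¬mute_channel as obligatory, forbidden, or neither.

Forbidden

Premise 2 is F(inform_patent), i.e. O(¬inform_patent).
With premise 6, O(¬inform_patent → escalate_waiver), the K-axiom yields O(escalate_waiver).
Premise 3, O(¬unfreeze_account → ¬escalate_waiver), contraposes to O(escalate_waiver → unfreeze_account); with O(escalate_waiver) we get O(unfreeze_account).
The contrapositive of premise 10 (O(adjourn_session → ¬unfreeze_account)) is O(unfreeze_account → ¬adjourn_session), and O(unfreeze_account) is already established, so O(¬adjourn_session).
From O(¬adjourn_session) and premise 9, O(¬adjourn_session → ¬approve_checklist), we obtain O(¬approve_checklist).
Premise 4 is O(¬post_bond → approve_checklist); contrapositively O(¬approve_checklist → post_bond). Since O(¬approve_checklist) holds, K gives O(post_bond).
Premise 8, O(¬mute_channel → ¬post_bond), contraposes to O(post_bond → mute_channel); with O(post_bond) we get O(mute_channel).
Premises 1, 5, 7, 11 do not contribute to this derivation.
Thus O(mute_channel), which is F(¬mute_channel): ¬mute_channel is forbidden.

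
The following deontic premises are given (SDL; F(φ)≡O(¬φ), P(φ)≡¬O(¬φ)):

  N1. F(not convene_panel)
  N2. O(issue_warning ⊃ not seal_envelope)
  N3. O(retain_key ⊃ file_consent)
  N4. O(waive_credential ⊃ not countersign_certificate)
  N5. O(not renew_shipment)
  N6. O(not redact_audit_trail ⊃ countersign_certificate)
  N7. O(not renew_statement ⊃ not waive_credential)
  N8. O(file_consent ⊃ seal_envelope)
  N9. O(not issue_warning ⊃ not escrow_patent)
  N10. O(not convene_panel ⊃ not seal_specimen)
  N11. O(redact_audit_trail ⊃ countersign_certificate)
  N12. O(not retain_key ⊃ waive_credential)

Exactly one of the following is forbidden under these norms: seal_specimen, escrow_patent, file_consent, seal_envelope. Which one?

Premises 6 and 11 cover both cases: O(not redact_audit_trail ⊃ countersign_certificate) and O(redact_audit_trail ⊃ countersign_certificate). Since not redact_audit_trail ∨ redact_audit_trail is a tautology, O(countersign_certificate) follows.
The contrapositive of premise 4 (O(waive_credential ⊃ not countersign_certificate)) is O(countersign_certificate ⊃ not waive_credential), and O(countersign_certificate) is already established, so O(not waive_credential).
The contrapositive of premise 12 (O(not retain_key ⊃ waive_credential)) is O(not waive_credential ⊃ retain_key), and O(not waive_credential) is already established, so O(retain_key).
Premise 3 is O(retain_key ⊃ file_consent); since O(retain_key), deontic closure gives O(file_consent).
From O(file_consent) and premise 8, O(file_consent ⊃ seal_envelope), we obtain O(seal_envelope).
Premise 2, O(issue_warning ⊃ not seal_envelope), contraposes to O(seal_envelope ⊃ not issue_warning); with O(seal_envelope) we get O(not issue_warning).
From O(not issue_warning) and premise 9, O(not issue_warning ⊃ not escrow_patent), we obtain O(not escrow_patent).
So O(not escrow_patent) holds, i.e. escrow_patent is forbidden. None of the other listed options is forbidden under the premises.

escrow_patent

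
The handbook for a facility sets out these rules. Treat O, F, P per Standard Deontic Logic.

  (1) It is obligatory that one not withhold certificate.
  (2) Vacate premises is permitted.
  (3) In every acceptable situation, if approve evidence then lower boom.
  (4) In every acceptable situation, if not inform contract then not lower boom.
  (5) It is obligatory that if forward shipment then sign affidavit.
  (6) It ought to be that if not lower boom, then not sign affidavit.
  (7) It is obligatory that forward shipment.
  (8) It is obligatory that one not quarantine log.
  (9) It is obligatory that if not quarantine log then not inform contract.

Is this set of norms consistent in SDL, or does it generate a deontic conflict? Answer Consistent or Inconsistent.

Inconsistent

From premise 7 we have O(forward_shipment).
From O(forward_shipment) and premise 5, O(forward_shipment → sign_affidavit), we obtain O(sign_affidavit).
Premise 6 is O(¬lower_boom → ¬sign_affidavit); contrapositively O(sign_affidavit → lower_boom). Since O(sign_affidavit) holds, K gives O(lower_boom).
Premise 4, O(¬inform_contract → ¬lower_boom), contraposes to O(lower_boom → inform_contract); with O(lower_boom) we get O(inform_contract).
Premise 9, O(¬quarantine_log → ¬inform_contract), contraposes to O(inform_contract → quarantine_log); with O(inform_contract) we get O(quarantine_log).
However, premise 8 gives O(¬quarantine_log).
We now have both O(quarantine_log) and O(¬quarantine_log) — quarantine_log is simultaneously obligatory and forbidden, violating the D-axiom.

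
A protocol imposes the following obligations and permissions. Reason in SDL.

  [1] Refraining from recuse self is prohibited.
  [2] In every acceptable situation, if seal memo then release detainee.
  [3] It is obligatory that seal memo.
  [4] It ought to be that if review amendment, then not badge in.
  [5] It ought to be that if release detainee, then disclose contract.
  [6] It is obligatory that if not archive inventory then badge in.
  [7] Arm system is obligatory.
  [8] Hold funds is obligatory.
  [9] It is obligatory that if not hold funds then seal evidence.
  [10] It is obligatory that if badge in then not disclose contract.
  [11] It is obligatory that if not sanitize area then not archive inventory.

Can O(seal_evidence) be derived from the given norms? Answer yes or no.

No

Premise 9 is O(¬hold_funds → seal_evidence), but O(¬hold_funds) is not derivable from the premises, so it does not yield O(seal_evidence).
No other premise forces O(seal_evidence). An ideal world satisfying every premise can still have seal_evidence false, so O(seal_evidence) is not derivable.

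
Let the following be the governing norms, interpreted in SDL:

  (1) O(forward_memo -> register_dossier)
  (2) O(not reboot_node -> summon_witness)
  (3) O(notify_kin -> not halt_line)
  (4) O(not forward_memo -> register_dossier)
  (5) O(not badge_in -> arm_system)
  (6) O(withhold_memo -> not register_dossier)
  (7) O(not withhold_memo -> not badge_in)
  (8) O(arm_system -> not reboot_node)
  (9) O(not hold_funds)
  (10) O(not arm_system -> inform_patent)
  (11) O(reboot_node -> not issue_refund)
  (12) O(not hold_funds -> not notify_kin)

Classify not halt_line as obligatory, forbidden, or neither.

Premise 3 is O(notify_kin -> not halt_line), but O(notify_kin) is not derivable from the premises, so it does not yield O(not halt_line).
No premise or chain of K-axiom applications forces O(not halt_line), and none forces O(halt_line). So not halt_line is neither obligatory nor forbidden under these norms.

Neither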